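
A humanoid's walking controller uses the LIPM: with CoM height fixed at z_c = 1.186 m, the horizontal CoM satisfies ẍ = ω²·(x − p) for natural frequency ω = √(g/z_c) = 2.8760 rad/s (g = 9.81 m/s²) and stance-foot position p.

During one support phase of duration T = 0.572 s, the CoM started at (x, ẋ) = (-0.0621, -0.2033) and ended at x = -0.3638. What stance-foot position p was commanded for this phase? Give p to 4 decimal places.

p = 0.0122

ωT = 2.8760·0.572 = 1.645072; cosh(ωT) = 2.687191, sinh(ωT) = 2.494192
x(T) = p + (x₀−p)·cosh(ωT) + (ẋ₀/ω)·sinh(ωT) ⇒ p·(1 − cosh) = x(T) − x₀·cosh − (ẋ₀/ω)·sinh
numerator   = -0.3638 − (-0.0621)·2.687191 − (-0.2033/2.8760)·2.494192 = -0.020615
denominator = 1 − 2.687191 = -1.687191
p = -0.020615 / -1.687191 = 0.0122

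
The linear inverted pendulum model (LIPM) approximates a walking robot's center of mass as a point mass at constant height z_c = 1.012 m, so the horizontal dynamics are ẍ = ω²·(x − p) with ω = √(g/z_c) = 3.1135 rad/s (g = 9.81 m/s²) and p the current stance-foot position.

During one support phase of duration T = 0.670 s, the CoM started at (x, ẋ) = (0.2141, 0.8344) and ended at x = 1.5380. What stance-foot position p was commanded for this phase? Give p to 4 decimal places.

ωT = 3.1135·0.670 = 2.086045; cosh(ωT) = 4.088590, sinh(ωT) = 3.964413
x(T) = p + (x₀−p)·cosh(ωT) + (ẋ₀/ω)·sinh(ωT) ⇒ p·(1 − cosh) = x(T) − x₀·cosh − (ẋ₀/ω)·sinh
numerator   = 1.5380 − (0.2141)·4.088590 − (0.8344/3.1135)·3.964413 = -0.399807
denominator = 1 − 4.088590 = -3.088590
p = -0.399807 / -3.088590 = 0.1294

p = 0.1294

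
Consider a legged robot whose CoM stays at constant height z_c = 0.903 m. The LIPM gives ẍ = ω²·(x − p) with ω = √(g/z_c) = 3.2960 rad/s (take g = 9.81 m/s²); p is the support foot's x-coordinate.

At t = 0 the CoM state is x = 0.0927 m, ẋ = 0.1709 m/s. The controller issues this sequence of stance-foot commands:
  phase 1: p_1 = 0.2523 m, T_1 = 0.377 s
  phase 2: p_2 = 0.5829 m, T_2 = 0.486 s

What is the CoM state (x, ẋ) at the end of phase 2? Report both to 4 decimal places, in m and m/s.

x = -1.2030, ẋ = -5.6263

phase 1: p=0.2523, T=0.377, ωT=1.242592, cosh=1.876609, sinh=1.587973; start (x,ẋ)=(0.092700, 0.170900) → end (x,ẋ)=(0.035131, -0.514628)
phase 2: p=0.5829, T=0.486, ωT=1.601856, cosh=2.581878, sinh=2.380356; start (x,ẋ)=(0.035131, -0.514628) → end (x,ẋ)=(-1.203035, -5.626312)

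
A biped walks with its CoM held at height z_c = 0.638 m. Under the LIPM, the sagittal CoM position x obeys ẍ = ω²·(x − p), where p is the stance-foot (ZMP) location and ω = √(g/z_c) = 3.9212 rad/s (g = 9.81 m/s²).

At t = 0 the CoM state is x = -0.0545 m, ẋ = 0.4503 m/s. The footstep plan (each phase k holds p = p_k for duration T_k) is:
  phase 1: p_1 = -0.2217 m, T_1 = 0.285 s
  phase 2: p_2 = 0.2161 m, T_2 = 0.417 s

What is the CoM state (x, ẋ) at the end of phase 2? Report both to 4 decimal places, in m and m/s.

x = 1.2639, ẋ = 4.4303

phase 1: p=-0.2217, T=0.285, ωT=1.117542, cosh=1.692206, sinh=1.365124; start (x,ẋ)=(-0.054500, 0.450300) → end (x,ẋ)=(0.218004, 1.657009)
phase 2: p=0.2161, T=0.417, ωT=1.635140, cosh=2.662552, sinh=2.467627; start (x,ẋ)=(0.218004, 1.657009) → end (x,ẋ)=(1.263932, 4.430296)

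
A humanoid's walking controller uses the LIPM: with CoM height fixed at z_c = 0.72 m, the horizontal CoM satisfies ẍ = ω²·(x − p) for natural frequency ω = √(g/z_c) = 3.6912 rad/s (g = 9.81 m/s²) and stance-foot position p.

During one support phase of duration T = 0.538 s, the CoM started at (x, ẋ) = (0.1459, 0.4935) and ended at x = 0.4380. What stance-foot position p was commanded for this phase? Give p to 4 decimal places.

ωT = 3.6912·0.538 = 1.985866; cosh(ωT) = 3.711306, sinh(ωT) = 3.574045
x(T) = p + (x₀−p)·cosh(ωT) + (ẋ₀/ω)·sinh(ωT) ⇒ p·(1 − cosh) = x(T) − x₀·cosh − (ẋ₀/ω)·sinh
numerator   = 0.4380 − (0.1459)·3.711306 − (0.4935/3.6912)·3.574045 = -0.581316
denominator = 1 − 3.711306 = -2.711306
p = -0.581316 / -2.711306 = 0.2144

p = 0.2144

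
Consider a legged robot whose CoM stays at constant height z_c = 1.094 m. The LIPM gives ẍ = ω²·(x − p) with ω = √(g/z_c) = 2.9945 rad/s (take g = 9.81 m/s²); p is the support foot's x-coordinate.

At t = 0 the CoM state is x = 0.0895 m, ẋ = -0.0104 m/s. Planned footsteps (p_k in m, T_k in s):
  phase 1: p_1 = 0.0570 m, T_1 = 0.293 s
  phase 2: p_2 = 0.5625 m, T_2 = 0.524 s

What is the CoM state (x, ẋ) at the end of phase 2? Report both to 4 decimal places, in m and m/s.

phase 1: p=0.0570, T=0.293, ωT=0.877388, cosh=1.410240, sinh=0.994372; start (x,ẋ)=(0.089500, -0.010400) → end (x,ẋ)=(0.099379, 0.082107)
phase 2: p=0.5625, T=0.524, ωT=1.569118, cosh=2.505320, sinh=2.297091; start (x,ẋ)=(0.099379, 0.082107) → end (x,ẋ)=(-0.534781, -2.979936)

x = -0.5348, ẋ = -2.9799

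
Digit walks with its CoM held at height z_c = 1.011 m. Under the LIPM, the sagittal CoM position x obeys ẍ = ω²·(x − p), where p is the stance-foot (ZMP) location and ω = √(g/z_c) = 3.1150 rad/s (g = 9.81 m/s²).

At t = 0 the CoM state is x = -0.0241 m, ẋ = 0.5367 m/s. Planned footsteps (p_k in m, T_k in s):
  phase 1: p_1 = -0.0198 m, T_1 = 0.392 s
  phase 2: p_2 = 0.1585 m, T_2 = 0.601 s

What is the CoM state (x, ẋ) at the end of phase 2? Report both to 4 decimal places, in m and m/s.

phase 1: p=-0.0198, T=0.392, ωT=1.221080, cosh=1.842880, sinh=1.547968; start (x,ẋ)=(-0.024100, 0.536700) → end (x,ẋ)=(0.238983, 0.968339)
phase 2: p=0.1585, T=0.601, ωT=1.872115, cosh=3.327916, sinh=3.174118; start (x,ẋ)=(0.238983, 0.968339) → end (x,ẋ)=(1.413059, 4.018321)

x = 1.4131, ẋ = 4.0183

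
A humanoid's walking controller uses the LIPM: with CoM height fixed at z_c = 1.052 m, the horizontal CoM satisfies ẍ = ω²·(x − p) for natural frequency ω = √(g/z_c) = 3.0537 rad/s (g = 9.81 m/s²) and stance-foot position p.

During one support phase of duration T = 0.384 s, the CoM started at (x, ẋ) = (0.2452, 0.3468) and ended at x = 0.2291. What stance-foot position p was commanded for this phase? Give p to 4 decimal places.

p = 0.4815

ωT = 3.0537·0.384 = 1.172621; cosh(ωT) = 1.770001, sinh(ωT) = 1.460447
x(T) = p + (x₀−p)·cosh(ωT) + (ẋ₀/ω)·sinh(ωT) ⇒ p·(1 − cosh) = x(T) − x₀·cosh − (ẋ₀/ω)·sinh
numerator   = 0.2291 − (0.2452)·1.770001 − (0.3468/3.0537)·1.460447 = -0.370763
denominator = 1 − 1.770001 = -0.770001
p = -0.370763 / -0.770001 = 0.4815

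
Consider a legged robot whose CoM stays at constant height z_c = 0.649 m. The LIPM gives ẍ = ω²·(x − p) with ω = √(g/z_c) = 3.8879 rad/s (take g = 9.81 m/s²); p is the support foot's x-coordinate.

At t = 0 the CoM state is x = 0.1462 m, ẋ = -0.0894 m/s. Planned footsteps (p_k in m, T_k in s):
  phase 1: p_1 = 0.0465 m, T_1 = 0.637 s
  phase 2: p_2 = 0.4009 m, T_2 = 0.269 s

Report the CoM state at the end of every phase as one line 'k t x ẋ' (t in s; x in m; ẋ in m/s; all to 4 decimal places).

phase 1: p=0.0465, T=0.637, ωT=2.476592, cosh=5.992335, sinh=5.908306; start (x,ẋ)=(0.146200, -0.089400) → end (x,ẋ)=(0.508078, 1.754484)
phase 2: p=0.4009, T=0.269, ωT=1.045845, cosh=1.598599, sinh=1.247204; start (x,ẋ)=(0.508078, 1.754484) → end (x,ẋ)=(1.135057, 3.324422)

1 0.6370 0.5081 1.7545
2 0.9060 1.1351 3.3244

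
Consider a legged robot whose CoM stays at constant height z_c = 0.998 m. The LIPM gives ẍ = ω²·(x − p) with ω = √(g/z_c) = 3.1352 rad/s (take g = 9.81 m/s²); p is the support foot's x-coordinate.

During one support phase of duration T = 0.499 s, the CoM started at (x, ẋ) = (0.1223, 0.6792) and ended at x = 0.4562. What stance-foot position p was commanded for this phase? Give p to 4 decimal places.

p = 0.2302

ωT = 3.1352·0.499 = 1.564465; cosh(ωT) = 2.494658, sinh(ωT) = 2.285458
x(T) = p + (x₀−p)·cosh(ωT) + (ẋ₀/ω)·sinh(ωT) ⇒ p·(1 − cosh) = x(T) − x₀·cosh − (ẋ₀/ω)·sinh
numerator   = 0.4562 − (0.1223)·2.494658 − (0.6792/3.1352)·2.285458 = -0.344011
denominator = 1 − 2.494658 = -1.494658
p = -0.344011 / -1.494658 = 0.2302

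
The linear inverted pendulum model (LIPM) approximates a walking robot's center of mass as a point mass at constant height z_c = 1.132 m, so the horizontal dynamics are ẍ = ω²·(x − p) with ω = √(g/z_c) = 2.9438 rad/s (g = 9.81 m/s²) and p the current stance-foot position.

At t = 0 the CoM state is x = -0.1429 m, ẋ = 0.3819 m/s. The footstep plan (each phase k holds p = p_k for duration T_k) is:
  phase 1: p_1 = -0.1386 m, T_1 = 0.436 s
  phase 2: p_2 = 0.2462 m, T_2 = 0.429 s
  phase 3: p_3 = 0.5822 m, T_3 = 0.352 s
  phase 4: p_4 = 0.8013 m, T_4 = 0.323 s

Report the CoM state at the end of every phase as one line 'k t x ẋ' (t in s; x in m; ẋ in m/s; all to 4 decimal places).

1 0.4360 0.0692 0.7210
2 0.8650 0.3066 0.5291
3 1.2170 0.3663 -0.1601
4 1.5400 0.0945 -1.6477

phase 1: p=-0.1386, T=0.436, ωT=1.283497, cosh=1.943153, sinh=1.666086; start (x,ẋ)=(-0.142900, 0.381900) → end (x,ẋ)=(0.069186, 0.721000)
phase 2: p=0.2462, T=0.429, ωT=1.262890, cosh=1.909230, sinh=1.626395; start (x,ẋ)=(0.069186, 0.721000) → end (x,ẋ)=(0.306579, 0.529052)
phase 3: p=0.5822, T=0.352, ωT=1.036218, cosh=1.586665, sinh=1.231871; start (x,ẋ)=(0.306579, 0.529052) → end (x,ẋ)=(0.366271, -0.160078)
phase 4: p=0.8013, T=0.323, ωT=0.950847, cosh=1.487158, sinh=1.100744; start (x,ẋ)=(0.366271, -0.160078) → end (x,ẋ)=(0.094486, -1.647718)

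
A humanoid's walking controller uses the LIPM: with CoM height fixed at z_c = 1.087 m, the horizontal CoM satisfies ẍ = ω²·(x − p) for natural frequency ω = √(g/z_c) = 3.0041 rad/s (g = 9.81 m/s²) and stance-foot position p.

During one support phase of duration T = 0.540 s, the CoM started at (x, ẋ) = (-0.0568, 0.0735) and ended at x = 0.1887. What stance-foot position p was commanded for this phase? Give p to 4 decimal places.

ωT = 3.0041·0.540 = 1.622214; cosh(ωT) = 2.630876, sinh(ωT) = 2.433415
x(T) = p + (x₀−p)·cosh(ωT) + (ẋ₀/ω)·sinh(ωT) ⇒ p·(1 − cosh) = x(T) − x₀·cosh − (ẋ₀/ω)·sinh
numerator   = 0.1887 − (-0.0568)·2.630876 − (0.0735/3.0041)·2.433415 = 0.278596
denominator = 1 − 2.630876 = -1.630876
p = 0.278596 / -1.630876 = -0.1708

p = -0.1708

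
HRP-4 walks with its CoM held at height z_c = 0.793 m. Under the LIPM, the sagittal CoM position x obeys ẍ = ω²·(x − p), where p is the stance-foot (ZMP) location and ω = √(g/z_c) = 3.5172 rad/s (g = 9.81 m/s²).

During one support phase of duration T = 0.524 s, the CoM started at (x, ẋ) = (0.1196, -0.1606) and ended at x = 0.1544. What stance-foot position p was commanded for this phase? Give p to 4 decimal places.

ωT = 3.5172·0.524 = 1.843013; cosh(ωT) = 3.236938, sinh(ωT) = 3.078599
x(T) = p + (x₀−p)·cosh(ωT) + (ẋ₀/ω)·sinh(ωT) ⇒ p·(1 − cosh) = x(T) − x₀·cosh − (ẋ₀/ω)·sinh
numerator   = 0.1544 − (0.1196)·3.236938 − (-0.1606/3.5172)·3.078599 = -0.092165
denominator = 1 − 3.236938 = -2.236938
p = -0.092165 / -2.236938 = 0.0412

p = 0.0412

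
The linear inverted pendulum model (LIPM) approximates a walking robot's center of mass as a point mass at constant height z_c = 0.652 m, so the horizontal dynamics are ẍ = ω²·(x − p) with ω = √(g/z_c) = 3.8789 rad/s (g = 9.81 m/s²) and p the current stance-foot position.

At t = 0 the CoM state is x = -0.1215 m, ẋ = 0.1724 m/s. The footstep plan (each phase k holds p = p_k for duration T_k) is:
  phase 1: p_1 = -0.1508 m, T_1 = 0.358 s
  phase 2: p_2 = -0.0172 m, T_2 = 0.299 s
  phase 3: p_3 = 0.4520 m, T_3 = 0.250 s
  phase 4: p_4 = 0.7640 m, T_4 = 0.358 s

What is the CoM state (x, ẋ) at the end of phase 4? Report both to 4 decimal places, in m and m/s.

x = 0.3276, ẋ = -1.2029

phase 1: p=-0.1508, T=0.358, ωT=1.388646, cosh=2.129416, sinh=1.880003; start (x,ẋ)=(-0.121500, 0.172400) → end (x,ẋ)=(-0.004850, 0.580777)
phase 2: p=-0.0172, T=0.299, ωT=1.159791, cosh=1.751409, sinh=1.437858; start (x,ẋ)=(-0.004850, 0.580777) → end (x,ẋ)=(0.219716, 1.086056)
phase 3: p=0.4520, T=0.250, ωT=0.969725, cosh=1.508203, sinh=1.129016; start (x,ẋ)=(0.219716, 1.086056) → end (x,ẋ)=(0.417782, 0.620742)
phase 4: p=0.7640, T=0.358, ωT=1.388646, cosh=2.129416, sinh=1.880003; start (x,ẋ)=(0.417782, 0.620742) → end (x,ẋ)=(0.327616, -1.202920)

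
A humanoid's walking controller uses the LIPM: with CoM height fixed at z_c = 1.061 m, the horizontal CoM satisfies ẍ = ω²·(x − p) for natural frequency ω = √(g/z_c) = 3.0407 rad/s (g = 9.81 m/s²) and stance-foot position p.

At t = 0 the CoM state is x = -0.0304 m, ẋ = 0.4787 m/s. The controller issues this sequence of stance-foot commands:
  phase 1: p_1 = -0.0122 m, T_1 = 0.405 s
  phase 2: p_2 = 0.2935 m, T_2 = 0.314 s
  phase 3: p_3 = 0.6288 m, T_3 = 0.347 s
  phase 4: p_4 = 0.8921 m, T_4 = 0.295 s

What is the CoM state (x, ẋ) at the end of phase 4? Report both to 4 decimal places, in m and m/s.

phase 1: p=-0.0122, T=0.405, ωT=1.231484, cosh=1.859084, sinh=1.567225; start (x,ẋ)=(-0.030400, 0.478700) → end (x,ẋ)=(0.200694, 0.803212)
phase 2: p=0.2935, T=0.314, ωT=0.954780, cosh=1.491498, sinh=1.106601; start (x,ẋ)=(0.200694, 0.803212) → end (x,ẋ)=(0.447393, 0.885712)
phase 3: p=0.6288, T=0.347, ωT=1.055123, cosh=1.610239, sinh=1.262089; start (x,ẋ)=(0.447393, 0.885712) → end (x,ẋ)=(0.704320, 0.730035)
phase 4: p=0.8921, T=0.295, ωT=0.897007, cosh=1.430020, sinh=1.022231; start (x,ẋ)=(0.704320, 0.730035) → end (x,ẋ)=(0.868996, 0.460287)

x = 0.8690, ẋ = 0.4603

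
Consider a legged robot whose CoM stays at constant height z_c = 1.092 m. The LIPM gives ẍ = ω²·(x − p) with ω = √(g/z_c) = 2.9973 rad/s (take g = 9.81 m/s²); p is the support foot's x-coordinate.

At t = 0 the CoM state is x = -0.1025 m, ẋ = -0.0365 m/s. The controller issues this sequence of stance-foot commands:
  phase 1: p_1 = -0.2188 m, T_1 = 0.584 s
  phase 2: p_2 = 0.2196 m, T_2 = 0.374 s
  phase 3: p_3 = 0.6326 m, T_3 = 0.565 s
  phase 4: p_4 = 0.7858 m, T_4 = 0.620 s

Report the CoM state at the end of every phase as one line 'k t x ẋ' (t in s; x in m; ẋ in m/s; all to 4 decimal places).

1 0.5840 0.0921 0.8649
2 0.9580 0.3988 0.9437
3 1.5230 0.8025 0.8117
4 2.1430 1.6880 2.8228

phase 1: p=-0.2188, T=0.584, ωT=1.750423, cosh=2.965369, sinh=2.791669; start (x,ẋ)=(-0.102500, -0.036500) → end (x,ẋ)=(0.092077, 0.864901)
phase 2: p=0.2196, T=0.374, ωT=1.120990, cosh=1.696924, sinh=1.370967; start (x,ẋ)=(0.092077, 0.864901) → end (x,ẋ)=(0.398809, 0.943651)
phase 3: p=0.6326, T=0.565, ωT=1.693474, cosh=2.811111, sinh=2.627232; start (x,ẋ)=(0.398809, 0.943651) → end (x,ẋ)=(0.802528, 0.811695)
phase 4: p=0.7858, T=0.620, ωT=1.858326, cosh=3.284463, sinh=3.128529; start (x,ẋ)=(0.802528, 0.811695) → end (x,ẋ)=(1.687975, 2.822840)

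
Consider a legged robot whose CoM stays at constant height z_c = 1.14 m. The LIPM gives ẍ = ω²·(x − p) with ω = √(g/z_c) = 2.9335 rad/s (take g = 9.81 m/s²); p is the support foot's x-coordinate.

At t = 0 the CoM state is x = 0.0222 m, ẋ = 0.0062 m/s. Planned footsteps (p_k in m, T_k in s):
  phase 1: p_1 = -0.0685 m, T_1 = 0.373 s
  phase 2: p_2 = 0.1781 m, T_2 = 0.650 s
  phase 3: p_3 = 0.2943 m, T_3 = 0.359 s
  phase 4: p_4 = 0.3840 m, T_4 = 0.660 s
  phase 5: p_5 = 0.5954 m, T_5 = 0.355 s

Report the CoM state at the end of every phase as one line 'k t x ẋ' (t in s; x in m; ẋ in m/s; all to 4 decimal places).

1 0.3730 0.0849 0.3631
2 1.0230 0.2650 0.3495
3 1.3820 0.3972 0.4538
4 2.0420 0.9558 1.7372
5 2.3970 1.9039 4.0785

phase 1: p=-0.0685, T=0.373, ωT=1.094196, cosh=1.660794, sinh=1.325985; start (x,ẋ)=(0.022200, 0.006200) → end (x,ẋ)=(0.084936, 0.363100)
phase 2: p=0.1781, T=0.650, ωT=1.906775, cosh=3.439952, sinh=3.291393; start (x,ẋ)=(0.084936, 0.363100) → end (x,ẋ)=(0.265021, 0.349524)
phase 3: p=0.2943, T=0.359, ωT=1.053126, cosh=1.607722, sinh=1.258877; start (x,ẋ)=(0.265021, 0.349524) → end (x,ẋ)=(0.397221, 0.453811)
phase 4: p=0.3840, T=0.660, ωT=1.936110, cosh=3.537999, sinh=3.393735; start (x,ẋ)=(0.397221, 0.453811) → end (x,ẋ)=(0.955785, 1.737204)
phase 5: p=0.5954, T=0.355, ωT=1.041392, cosh=1.593061, sinh=1.240098; start (x,ẋ)=(0.955785, 1.737204) → end (x,ẋ)=(1.903895, 4.078489)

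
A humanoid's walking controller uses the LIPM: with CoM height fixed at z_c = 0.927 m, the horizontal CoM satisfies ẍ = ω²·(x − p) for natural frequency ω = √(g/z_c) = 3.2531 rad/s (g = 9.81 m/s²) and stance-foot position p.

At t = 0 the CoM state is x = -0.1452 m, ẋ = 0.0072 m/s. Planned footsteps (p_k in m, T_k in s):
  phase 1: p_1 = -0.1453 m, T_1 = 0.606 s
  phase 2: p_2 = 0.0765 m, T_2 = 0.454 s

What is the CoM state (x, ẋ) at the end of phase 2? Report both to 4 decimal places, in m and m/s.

x = -0.3982, ẋ = -1.3791

phase 1: p=-0.1453, T=0.606, ωT=1.971379, cosh=3.659917, sinh=3.520652; start (x,ẋ)=(-0.145200, 0.007200) → end (x,ẋ)=(-0.137142, 0.027497)
phase 2: p=0.0765, T=0.454, ωT=1.476907, cosh=2.303862, sinh=2.075519; start (x,ẋ)=(-0.137142, 0.027497) → end (x,ẋ)=(-0.398158, -1.379134)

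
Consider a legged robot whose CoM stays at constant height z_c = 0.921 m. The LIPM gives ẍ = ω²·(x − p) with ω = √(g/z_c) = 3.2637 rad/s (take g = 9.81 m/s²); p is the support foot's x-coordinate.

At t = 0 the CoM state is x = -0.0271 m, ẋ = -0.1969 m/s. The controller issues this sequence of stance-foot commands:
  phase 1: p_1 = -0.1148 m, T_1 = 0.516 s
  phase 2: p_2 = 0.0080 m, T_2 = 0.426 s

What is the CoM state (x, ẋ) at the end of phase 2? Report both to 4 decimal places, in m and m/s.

phase 1: p=-0.1148, T=0.516, ωT=1.684069, cosh=2.786526, sinh=2.600908; start (x,ẋ)=(-0.027100, -0.196900) → end (x,ẋ)=(-0.027335, 0.195782)
phase 2: p=0.0080, T=0.426, ωT=1.390336, cosh=2.132596, sinh=1.883604; start (x,ẋ)=(-0.027335, 0.195782) → end (x,ẋ)=(0.045637, 0.200299)

x = 0.0456, ẋ = 0.2003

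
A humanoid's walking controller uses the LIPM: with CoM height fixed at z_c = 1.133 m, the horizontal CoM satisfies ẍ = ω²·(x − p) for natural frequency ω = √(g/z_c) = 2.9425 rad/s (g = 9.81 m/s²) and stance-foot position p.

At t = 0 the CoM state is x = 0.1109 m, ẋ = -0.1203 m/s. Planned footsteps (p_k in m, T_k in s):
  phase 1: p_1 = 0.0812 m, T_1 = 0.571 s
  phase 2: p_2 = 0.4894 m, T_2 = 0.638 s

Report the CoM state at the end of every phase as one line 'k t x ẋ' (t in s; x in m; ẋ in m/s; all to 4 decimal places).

1 0.5710 0.0578 -0.1076
2 1.2090 -1.0709 -4.4134

phase 1: p=0.0812, T=0.571, ωT=1.680167, cosh=2.776399, sinh=2.590056; start (x,ẋ)=(0.110900, -0.120300) → end (x,ẋ)=(0.057768, -0.107650)
phase 2: p=0.4894, T=0.638, ωT=1.877315, cosh=3.344466, sinh=3.191466; start (x,ẋ)=(0.057768, -0.107650) → end (x,ẋ)=(-1.070936, -4.413438)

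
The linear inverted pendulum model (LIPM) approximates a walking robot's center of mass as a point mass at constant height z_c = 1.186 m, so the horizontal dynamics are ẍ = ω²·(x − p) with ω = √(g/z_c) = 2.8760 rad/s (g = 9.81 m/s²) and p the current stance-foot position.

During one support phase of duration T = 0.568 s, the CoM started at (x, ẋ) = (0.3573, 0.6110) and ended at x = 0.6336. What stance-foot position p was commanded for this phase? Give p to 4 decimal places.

p = 0.5062

ωT = 2.8760·0.568 = 1.633568; cosh(ωT) = 2.658675, sinh(ωT) = 2.463443
x(T) = p + (x₀−p)·cosh(ωT) + (ẋ₀/ω)·sinh(ωT) ⇒ p·(1 − cosh) = x(T) − x₀·cosh − (ẋ₀/ω)·sinh
numerator   = 0.6336 − (0.3573)·2.658675 − (0.6110/2.8760)·2.463443 = -0.839698
denominator = 1 − 2.658675 = -1.658675
p = -0.839698 / -1.658675 = 0.5062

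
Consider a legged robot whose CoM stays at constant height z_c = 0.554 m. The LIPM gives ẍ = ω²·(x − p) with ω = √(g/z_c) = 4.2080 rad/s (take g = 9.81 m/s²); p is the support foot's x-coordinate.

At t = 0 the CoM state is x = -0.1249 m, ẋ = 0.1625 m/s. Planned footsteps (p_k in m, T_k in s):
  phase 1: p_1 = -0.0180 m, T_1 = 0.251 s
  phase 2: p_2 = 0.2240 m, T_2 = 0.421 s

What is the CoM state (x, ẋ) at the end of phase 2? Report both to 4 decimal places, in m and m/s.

phase 1: p=-0.0180, T=0.251, ωT=1.056208, cosh=1.611609, sinh=1.263837; start (x,ẋ)=(-0.124900, 0.162500) → end (x,ẋ)=(-0.141476, -0.306632)
phase 2: p=0.2240, T=0.421, ωT=1.771568, cosh=3.025066, sinh=2.855000; start (x,ẋ)=(-0.141476, -0.306632) → end (x,ẋ)=(-1.089628, -5.318347)

x = -1.0896, ẋ = -5.3183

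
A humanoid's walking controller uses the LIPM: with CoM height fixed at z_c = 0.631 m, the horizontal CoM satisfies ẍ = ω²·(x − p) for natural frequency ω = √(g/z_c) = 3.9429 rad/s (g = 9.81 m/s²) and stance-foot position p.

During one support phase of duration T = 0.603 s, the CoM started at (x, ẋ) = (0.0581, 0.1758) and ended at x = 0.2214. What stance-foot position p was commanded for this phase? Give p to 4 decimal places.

p = 0.0750

ωT = 3.9429·0.603 = 2.377569; cosh(ωT) = 5.435720, sinh(ωT) = 5.342944
x(T) = p + (x₀−p)·cosh(ωT) + (ẋ₀/ω)·sinh(ωT) ⇒ p·(1 − cosh) = x(T) − x₀·cosh − (ẋ₀/ω)·sinh
numerator   = 0.2214 − (0.0581)·5.435720 − (0.1758/3.9429)·5.342944 = -0.332638
denominator = 1 − 5.435720 = -4.435720
p = -0.332638 / -4.435720 = 0.0750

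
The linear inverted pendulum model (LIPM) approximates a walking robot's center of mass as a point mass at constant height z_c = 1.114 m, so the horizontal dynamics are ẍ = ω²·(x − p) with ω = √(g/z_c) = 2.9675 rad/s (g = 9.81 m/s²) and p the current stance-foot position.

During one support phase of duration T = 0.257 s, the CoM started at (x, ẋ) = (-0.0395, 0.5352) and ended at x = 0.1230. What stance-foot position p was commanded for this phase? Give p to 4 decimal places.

p = -0.0763

ωT = 2.9675·0.257 = 0.762647; cosh(ωT) = 1.305187, sinh(ωT) = 0.838757
x(T) = p + (x₀−p)·cosh(ωT) + (ẋ₀/ω)·sinh(ωT) ⇒ p·(1 − cosh) = x(T) − x₀·cosh − (ẋ₀/ω)·sinh
numerator   = 0.1230 − (-0.0395)·1.305187 − (0.5352/2.9675)·0.838757 = 0.023282
denominator = 1 − 1.305187 = -0.305187
p = 0.023282 / -0.305187 = -0.0763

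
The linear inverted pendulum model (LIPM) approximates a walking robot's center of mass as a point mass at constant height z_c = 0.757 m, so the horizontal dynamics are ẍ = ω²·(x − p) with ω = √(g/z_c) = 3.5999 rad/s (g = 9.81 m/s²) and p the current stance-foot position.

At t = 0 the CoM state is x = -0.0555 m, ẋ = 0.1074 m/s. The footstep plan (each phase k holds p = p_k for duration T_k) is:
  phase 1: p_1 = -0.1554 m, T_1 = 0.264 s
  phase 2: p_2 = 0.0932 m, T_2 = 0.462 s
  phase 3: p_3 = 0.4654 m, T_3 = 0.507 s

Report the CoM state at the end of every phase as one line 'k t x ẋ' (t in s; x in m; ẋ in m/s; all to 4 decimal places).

1 0.2640 0.0259 0.5553
2 0.7260 0.3017 0.9016
3 1.2330 0.7010 1.0883

phase 1: p=-0.1554, T=0.264, ωT=0.950374, cosh=1.486636, sinh=1.100040; start (x,ẋ)=(-0.055500, 0.107400) → end (x,ẋ)=(0.025934, 0.555272)
phase 2: p=0.0932, T=0.462, ωT=1.663154, cosh=2.732732, sinh=2.543192; start (x,ẋ)=(0.025934, 0.555272) → end (x,ẋ)=(0.301658, 0.901571)
phase 3: p=0.4654, T=0.507, ωT=1.825149, cosh=3.182457, sinh=3.021264; start (x,ẋ)=(0.301658, 0.901571) → end (x,ẋ)=(0.700953, 1.088309)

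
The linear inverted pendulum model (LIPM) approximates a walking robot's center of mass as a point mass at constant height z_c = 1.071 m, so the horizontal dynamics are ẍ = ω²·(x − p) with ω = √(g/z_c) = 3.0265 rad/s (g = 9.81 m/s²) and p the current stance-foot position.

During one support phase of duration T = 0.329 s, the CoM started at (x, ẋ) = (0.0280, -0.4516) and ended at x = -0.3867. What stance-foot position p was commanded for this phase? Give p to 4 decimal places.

ωT = 3.0265·0.329 = 0.995719; cosh(ωT) = 1.538063, sinh(ωT) = 1.168605
x(T) = p + (x₀−p)·cosh(ωT) + (ẋ₀/ω)·sinh(ωT) ⇒ p·(1 − cosh) = x(T) − x₀·cosh − (ẋ₀/ω)·sinh
numerator   = -0.3867 − (0.0280)·1.538063 − (-0.4516/3.0265)·1.168605 = -0.255392
denominator = 1 − 1.538063 = -0.538063
p = -0.255392 / -0.538063 = 0.4747

p = 0.4747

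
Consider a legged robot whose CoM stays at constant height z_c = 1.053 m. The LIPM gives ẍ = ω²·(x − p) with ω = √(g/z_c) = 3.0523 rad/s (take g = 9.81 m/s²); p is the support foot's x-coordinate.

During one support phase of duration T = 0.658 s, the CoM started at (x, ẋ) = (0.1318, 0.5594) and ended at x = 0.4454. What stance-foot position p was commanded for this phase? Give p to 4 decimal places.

ωT = 3.0523·0.658 = 2.008413; cosh(ωT) = 3.792843, sinh(ωT) = 3.658642
x(T) = p + (x₀−p)·cosh(ωT) + (ẋ₀/ω)·sinh(ωT) ⇒ p·(1 − cosh) = x(T) − x₀·cosh − (ẋ₀/ω)·sinh
numerator   = 0.4454 − (0.1318)·3.792843 − (0.5594/3.0523)·3.658642 = -0.725022
denominator = 1 − 3.792843 = -2.792843
p = -0.725022 / -2.792843 = 0.2596

p = 0.2596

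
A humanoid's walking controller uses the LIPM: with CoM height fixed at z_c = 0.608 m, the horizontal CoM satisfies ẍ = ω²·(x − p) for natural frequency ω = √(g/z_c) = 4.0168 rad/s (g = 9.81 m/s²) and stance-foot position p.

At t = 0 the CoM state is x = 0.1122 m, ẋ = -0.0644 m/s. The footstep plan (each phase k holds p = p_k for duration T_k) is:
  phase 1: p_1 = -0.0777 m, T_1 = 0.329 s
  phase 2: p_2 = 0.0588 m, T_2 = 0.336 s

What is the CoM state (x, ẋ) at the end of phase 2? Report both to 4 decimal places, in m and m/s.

x = 1.0418, ẋ = 4.0336

phase 1: p=-0.0777, T=0.329, ωT=1.321527, cosh=2.007935, sinh=1.741208; start (x,ẋ)=(0.112200, -0.064400) → end (x,ẋ)=(0.275691, 1.198865)
phase 2: p=0.0588, T=0.336, ωT=1.349645, cosh=2.057694, sinh=1.798362; start (x,ẋ)=(0.275691, 1.198865) → end (x,ẋ)=(1.041839, 4.033642)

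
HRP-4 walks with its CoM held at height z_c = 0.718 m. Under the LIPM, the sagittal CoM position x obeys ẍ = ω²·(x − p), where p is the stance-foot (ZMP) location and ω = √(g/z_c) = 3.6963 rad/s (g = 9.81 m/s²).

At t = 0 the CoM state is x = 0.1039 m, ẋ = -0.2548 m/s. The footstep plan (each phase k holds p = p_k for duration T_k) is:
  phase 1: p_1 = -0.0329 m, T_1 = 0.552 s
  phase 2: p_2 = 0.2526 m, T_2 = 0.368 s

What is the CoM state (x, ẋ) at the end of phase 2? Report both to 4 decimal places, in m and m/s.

phase 1: p=-0.0329, T=0.552, ωT=2.040358, cosh=3.911671, sinh=3.781689; start (x,ẋ)=(0.103900, -0.254800) → end (x,ẋ)=(0.241530, 0.915532)
phase 2: p=0.2526, T=0.368, ωT=1.360238, cosh=2.076861, sinh=1.820261; start (x,ẋ)=(0.241530, 0.915532) → end (x,ẋ)=(0.680468, 1.826953)

x = 0.6805, ẋ = 1.8270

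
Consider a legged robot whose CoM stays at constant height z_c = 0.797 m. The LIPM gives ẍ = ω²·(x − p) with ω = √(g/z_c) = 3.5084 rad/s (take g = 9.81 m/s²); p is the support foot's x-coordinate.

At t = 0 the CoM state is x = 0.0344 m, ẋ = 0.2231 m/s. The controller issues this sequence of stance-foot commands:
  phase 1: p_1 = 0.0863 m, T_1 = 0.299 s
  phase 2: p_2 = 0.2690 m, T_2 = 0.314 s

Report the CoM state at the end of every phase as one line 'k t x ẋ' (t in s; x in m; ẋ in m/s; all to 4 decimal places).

1 0.2990 0.0828 0.1295
2 0.6130 0.0073 -0.6581

phase 1: p=0.0863, T=0.299, ωT=1.049012, cosh=1.602556, sinh=1.252272; start (x,ẋ)=(0.034400, 0.223100) → end (x,ẋ)=(0.082760, 0.129509)
phase 2: p=0.2690, T=0.314, ωT=1.101638, cosh=1.670708, sinh=1.338382; start (x,ẋ)=(0.082760, 0.129509) → end (x,ẋ)=(0.007252, -0.658134)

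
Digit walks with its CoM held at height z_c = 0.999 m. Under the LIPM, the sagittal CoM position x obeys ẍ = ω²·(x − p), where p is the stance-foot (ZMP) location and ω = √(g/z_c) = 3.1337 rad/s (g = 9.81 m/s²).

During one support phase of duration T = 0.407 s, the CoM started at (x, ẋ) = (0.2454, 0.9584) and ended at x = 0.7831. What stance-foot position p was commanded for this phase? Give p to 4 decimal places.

p = 0.2100

ωT = 3.1337·0.407 = 1.275416; cosh(ωT) = 1.929752, sinh(ωT) = 1.650438
x(T) = p + (x₀−p)·cosh(ωT) + (ẋ₀/ω)·sinh(ωT) ⇒ p·(1 − cosh) = x(T) − x₀·cosh − (ẋ₀/ω)·sinh
numerator   = 0.7831 − (0.2454)·1.929752 − (0.9584/3.1337)·1.650438 = -0.195225
denominator = 1 − 1.929752 = -0.929752
p = -0.195225 / -0.929752 = 0.2100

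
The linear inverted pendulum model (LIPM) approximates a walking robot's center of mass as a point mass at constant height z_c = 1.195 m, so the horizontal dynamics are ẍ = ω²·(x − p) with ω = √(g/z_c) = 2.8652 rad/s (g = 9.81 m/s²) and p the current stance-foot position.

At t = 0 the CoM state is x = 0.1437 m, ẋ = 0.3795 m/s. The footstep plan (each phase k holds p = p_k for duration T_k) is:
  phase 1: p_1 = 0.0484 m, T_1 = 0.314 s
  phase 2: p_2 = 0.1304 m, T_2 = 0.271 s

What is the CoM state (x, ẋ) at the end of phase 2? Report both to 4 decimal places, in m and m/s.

phase 1: p=0.0484, T=0.314, ωT=0.899673, cosh=1.432751, sinh=1.026048; start (x,ẋ)=(0.143700, 0.379500) → end (x,ẋ)=(0.320843, 0.823895)
phase 2: p=0.1304, T=0.271, ωT=0.776469, cosh=1.316905, sinh=0.856878; start (x,ẋ)=(0.320843, 0.823895) → end (x,ẋ)=(0.627592, 1.552553)

x = 0.6276, ẋ = 1.5526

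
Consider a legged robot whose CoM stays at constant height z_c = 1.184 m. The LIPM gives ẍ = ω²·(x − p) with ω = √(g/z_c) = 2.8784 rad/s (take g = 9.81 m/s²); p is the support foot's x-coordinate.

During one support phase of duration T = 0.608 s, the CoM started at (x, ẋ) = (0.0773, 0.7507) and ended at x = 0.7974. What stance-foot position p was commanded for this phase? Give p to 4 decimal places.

ωT = 2.8784·0.608 = 1.750067; cosh(ωT) = 2.964376, sinh(ωT) = 2.790614
x(T) = p + (x₀−p)·cosh(ωT) + (ẋ₀/ω)·sinh(ωT) ⇒ p·(1 − cosh) = x(T) − x₀·cosh − (ẋ₀/ω)·sinh
numerator   = 0.7974 − (0.0773)·2.964376 − (0.7507/2.8784)·2.790614 = -0.159551
denominator = 1 − 2.964376 = -1.964376
p = -0.159551 / -1.964376 = 0.0812

p = 0.0812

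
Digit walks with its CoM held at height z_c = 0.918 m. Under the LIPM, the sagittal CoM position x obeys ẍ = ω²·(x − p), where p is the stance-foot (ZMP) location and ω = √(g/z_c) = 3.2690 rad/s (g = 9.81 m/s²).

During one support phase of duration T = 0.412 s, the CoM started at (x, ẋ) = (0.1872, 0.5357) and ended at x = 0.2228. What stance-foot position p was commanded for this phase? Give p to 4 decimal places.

p = 0.4324

ωT = 3.2690·0.412 = 1.346828; cosh(ωT) = 2.052637, sinh(ωT) = 1.792573
x(T) = p + (x₀−p)·cosh(ωT) + (ẋ₀/ω)·sinh(ωT) ⇒ p·(1 − cosh) = x(T) − x₀·cosh − (ẋ₀/ω)·sinh
numerator   = 0.2228 − (0.1872)·2.052637 − (0.5357/3.2690)·1.792573 = -0.455207
denominator = 1 − 2.052637 = -1.052637
p = -0.455207 / -1.052637 = 0.4324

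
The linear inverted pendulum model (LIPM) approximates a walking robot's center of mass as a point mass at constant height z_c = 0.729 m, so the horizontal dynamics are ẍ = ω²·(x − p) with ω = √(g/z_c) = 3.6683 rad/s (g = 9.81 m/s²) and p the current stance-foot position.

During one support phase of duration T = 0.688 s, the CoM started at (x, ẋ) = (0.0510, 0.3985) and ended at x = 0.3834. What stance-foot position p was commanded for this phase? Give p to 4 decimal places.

p = 0.1156

ωT = 3.6683·0.688 = 2.523790; cosh(ωT) = 6.277975, sinh(ωT) = 6.197820
x(T) = p + (x₀−p)·cosh(ωT) + (ẋ₀/ω)·sinh(ωT) ⇒ p·(1 − cosh) = x(T) − x₀·cosh − (ẋ₀/ω)·sinh
numerator   = 0.3834 − (0.0510)·6.277975 − (0.3985/3.6683)·6.197820 = -0.610067
denominator = 1 − 6.277975 = -5.277975
p = -0.610067 / -5.277975 = 0.1156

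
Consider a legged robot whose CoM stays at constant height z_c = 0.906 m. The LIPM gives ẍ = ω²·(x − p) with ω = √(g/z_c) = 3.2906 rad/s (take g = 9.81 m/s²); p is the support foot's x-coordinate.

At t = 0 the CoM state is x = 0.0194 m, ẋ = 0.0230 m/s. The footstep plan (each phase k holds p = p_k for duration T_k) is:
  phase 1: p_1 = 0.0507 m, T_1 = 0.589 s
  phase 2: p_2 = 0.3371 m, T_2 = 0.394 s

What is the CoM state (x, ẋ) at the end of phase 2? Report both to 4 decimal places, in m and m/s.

phase 1: p=0.0507, T=0.589, ωT=1.938163, cosh=3.544975, sinh=3.401007; start (x,ẋ)=(0.019400, 0.023000) → end (x,ẋ)=(-0.036486, -0.268755)
phase 2: p=0.3371, T=0.394, ωT=1.296496, cosh=1.964976, sinh=1.691488; start (x,ẋ)=(-0.036486, -0.268755) → end (x,ẋ)=(-0.535137, -2.607480)

x = -0.5351, ẋ = -2.6075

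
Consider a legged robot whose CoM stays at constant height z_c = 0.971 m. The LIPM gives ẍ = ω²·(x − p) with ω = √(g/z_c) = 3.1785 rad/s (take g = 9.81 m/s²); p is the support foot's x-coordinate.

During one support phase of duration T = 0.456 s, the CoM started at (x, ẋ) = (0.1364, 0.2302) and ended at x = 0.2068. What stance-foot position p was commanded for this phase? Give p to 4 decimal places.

ωT = 3.1785·0.456 = 1.449396; cosh(ωT) = 2.247626, sinh(ωT) = 2.012914
x(T) = p + (x₀−p)·cosh(ωT) + (ẋ₀/ω)·sinh(ωT) ⇒ p·(1 − cosh) = x(T) − x₀·cosh − (ẋ₀/ω)·sinh
numerator   = 0.2068 − (0.1364)·2.247626 − (0.2302/3.1785)·2.012914 = -0.245560
denominator = 1 − 2.247626 = -1.247626
p = -0.245560 / -1.247626 = 0.1968

p = 0.1968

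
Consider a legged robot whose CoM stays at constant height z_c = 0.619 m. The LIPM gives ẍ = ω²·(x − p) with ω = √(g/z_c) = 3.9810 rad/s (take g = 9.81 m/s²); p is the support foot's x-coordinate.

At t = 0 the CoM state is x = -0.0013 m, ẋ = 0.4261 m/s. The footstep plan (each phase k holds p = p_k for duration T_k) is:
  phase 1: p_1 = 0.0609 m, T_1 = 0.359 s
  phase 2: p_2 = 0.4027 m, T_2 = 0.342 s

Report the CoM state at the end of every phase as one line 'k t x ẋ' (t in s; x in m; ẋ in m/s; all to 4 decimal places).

phase 1: p=0.0609, T=0.359, ωT=1.429179, cosh=2.207388, sinh=1.967882; start (x,ẋ)=(-0.001300, 0.426100) → end (x,ẋ)=(0.134230, 0.453284)
phase 2: p=0.4027, T=0.342, ωT=1.361502, cosh=2.079163, sinh=1.822887; start (x,ẋ)=(0.134230, 0.453284) → end (x,ẋ)=(0.052064, -1.005814)

1 0.3590 0.1342 0.4533
2 0.7010 0.0521 -1.0058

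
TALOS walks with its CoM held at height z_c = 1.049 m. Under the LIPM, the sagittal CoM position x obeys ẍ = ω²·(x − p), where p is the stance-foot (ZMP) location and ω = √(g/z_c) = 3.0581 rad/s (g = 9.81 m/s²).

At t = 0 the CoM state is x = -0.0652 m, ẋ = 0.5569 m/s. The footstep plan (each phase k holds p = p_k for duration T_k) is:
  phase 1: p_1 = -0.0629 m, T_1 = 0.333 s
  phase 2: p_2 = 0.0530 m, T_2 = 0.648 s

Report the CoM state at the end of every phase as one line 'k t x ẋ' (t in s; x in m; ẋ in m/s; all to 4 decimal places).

1 0.3330 0.1527 0.8630
2 0.9810 1.4258 4.2750

phase 1: p=-0.0629, T=0.333, ωT=1.018347, cosh=1.564903, sinh=1.203712; start (x,ẋ)=(-0.065200, 0.556900) → end (x,ẋ)=(0.152705, 0.863028)
phase 2: p=0.0530, T=0.648, ωT=1.981649, cosh=3.696268, sinh=3.558426; start (x,ẋ)=(0.152705, 0.863028) → end (x,ẋ)=(1.425760, 4.274971)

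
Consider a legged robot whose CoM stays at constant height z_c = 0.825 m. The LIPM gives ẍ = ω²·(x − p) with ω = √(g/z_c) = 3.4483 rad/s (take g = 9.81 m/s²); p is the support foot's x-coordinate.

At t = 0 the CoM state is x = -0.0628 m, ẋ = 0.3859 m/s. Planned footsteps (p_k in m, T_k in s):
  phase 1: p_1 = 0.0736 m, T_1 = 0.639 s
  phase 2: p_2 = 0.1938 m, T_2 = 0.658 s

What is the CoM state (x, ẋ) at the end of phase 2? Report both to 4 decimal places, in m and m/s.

phase 1: p=0.0736, T=0.639, ωT=2.203464, cosh=4.583374, sinh=4.472954; start (x,ẋ)=(-0.062800, 0.385900) → end (x,ẋ)=(-0.051003, -0.335121)
phase 2: p=0.1938, T=0.658, ωT=2.268981, cosh=4.886482, sinh=4.783064; start (x,ẋ)=(-0.051003, -0.335121) → end (x,ẋ)=(-1.467265, -5.675208)

x = -1.4673, ẋ = -5.6752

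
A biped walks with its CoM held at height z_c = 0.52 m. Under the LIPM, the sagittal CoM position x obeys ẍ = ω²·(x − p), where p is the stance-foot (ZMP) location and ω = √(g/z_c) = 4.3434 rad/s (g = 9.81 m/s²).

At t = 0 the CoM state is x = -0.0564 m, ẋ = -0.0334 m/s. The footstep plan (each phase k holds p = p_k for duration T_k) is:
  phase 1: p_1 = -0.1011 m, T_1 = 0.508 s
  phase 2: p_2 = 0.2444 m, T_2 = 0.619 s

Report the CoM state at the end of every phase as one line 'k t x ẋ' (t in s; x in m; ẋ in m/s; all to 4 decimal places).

1 0.5080 0.0699 0.7176
2 1.1270 0.1643 -0.2477

phase 1: p=-0.1011, T=0.508, ωT=2.206447, cosh=4.596739, sinh=4.486648; start (x,ẋ)=(-0.056400, -0.033400) → end (x,ẋ)=(0.069873, 0.717552)
phase 2: p=0.2444, T=0.619, ωT=2.688565, cosh=7.389262, sinh=7.321283; start (x,ẋ)=(0.069873, 0.717552) → end (x,ẋ)=(0.164285, -0.247663)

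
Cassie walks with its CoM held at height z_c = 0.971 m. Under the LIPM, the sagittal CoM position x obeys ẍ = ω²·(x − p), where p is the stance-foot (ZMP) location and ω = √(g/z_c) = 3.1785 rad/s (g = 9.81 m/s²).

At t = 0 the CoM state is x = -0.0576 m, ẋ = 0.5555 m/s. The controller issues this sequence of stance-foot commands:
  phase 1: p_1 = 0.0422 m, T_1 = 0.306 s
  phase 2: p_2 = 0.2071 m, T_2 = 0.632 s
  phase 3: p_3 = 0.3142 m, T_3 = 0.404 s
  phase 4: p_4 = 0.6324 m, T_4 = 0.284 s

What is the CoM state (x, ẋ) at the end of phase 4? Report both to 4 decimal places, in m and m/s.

phase 1: p=0.0422, T=0.306, ωT=0.972621, cosh=1.511479, sinh=1.133388; start (x,ẋ)=(-0.057600, 0.555500) → end (x,ẋ)=(0.089434, 0.480100)
phase 2: p=0.2071, T=0.632, ωT=2.008812, cosh=3.794302, sinh=3.660154; start (x,ẋ)=(0.089434, 0.480100) → end (x,ẋ)=(0.313493, 0.452745)
phase 3: p=0.3142, T=0.404, ωT=1.284114, cosh=1.944181, sinh=1.667285; start (x,ẋ)=(0.313493, 0.452745) → end (x,ẋ)=(0.550313, 0.876469)
phase 4: p=0.6324, T=0.284, ωT=0.902694, cosh=1.435857, sinh=1.030381; start (x,ẋ)=(0.550313, 0.876469) → end (x,ẋ)=(0.798661, 0.989643)

x = 0.7987, ẋ = 0.9896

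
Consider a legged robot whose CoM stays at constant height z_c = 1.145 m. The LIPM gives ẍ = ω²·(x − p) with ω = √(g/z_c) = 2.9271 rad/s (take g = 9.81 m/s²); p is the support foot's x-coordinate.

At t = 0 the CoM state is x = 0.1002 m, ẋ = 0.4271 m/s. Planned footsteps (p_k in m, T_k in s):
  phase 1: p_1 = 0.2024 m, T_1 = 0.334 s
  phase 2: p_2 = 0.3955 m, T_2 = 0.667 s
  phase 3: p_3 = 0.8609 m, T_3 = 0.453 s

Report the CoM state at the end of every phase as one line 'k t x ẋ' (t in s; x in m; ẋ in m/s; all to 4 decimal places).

phase 1: p=0.2024, T=0.334, ωT=0.977651, cosh=1.517200, sinh=1.141006; start (x,ẋ)=(0.100200, 0.427100) → end (x,ẋ)=(0.213829, 0.306664)
phase 2: p=0.3955, T=0.667, ωT=1.952376, cosh=3.593671, sinh=3.451735; start (x,ẋ)=(0.213829, 0.306664) → end (x,ẋ)=(0.104263, -0.733474)
phase 3: p=0.8609, T=0.453, ωT=1.325976, cosh=2.015702, sinh=1.750158; start (x,ẋ)=(0.104263, -0.733474) → end (x,ẋ)=(-1.102809, -5.354630)

1 0.3340 0.2138 0.3067
2 1.0010 0.1043 -0.7335
3 1.4540 -1.1028 -5.3546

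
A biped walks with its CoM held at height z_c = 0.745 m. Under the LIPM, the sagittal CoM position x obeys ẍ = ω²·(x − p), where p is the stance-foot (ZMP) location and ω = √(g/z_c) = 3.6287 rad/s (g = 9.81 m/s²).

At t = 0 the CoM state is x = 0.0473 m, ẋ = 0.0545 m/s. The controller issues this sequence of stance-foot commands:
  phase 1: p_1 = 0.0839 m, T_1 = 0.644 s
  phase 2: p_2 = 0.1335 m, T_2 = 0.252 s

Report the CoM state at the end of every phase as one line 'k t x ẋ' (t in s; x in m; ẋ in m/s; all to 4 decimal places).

phase 1: p=0.0839, T=0.644, ωT=2.336883, cosh=5.222777, sinh=5.126149; start (x,ẋ)=(0.047300, 0.054500) → end (x,ẋ)=(-0.030263, -0.396165)
phase 2: p=0.1335, T=0.252, ωT=0.914432, cosh=1.448051, sinh=1.047307; start (x,ẋ)=(-0.030263, -0.396165) → end (x,ẋ)=(-0.217978, -1.196027)

1 0.6440 -0.0303 -0.3962
2 0.8960 -0.2180 -1.1960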